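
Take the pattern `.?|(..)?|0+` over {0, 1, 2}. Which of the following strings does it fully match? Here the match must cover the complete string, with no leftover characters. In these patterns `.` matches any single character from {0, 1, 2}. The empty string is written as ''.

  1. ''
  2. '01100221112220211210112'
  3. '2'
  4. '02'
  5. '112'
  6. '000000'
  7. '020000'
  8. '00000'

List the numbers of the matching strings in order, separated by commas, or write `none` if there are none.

1 → match
2 → no match
3 → match
4 → match
5 → no match
6 → match
7 → no match
8 → match

1, 3, 4, 6, 8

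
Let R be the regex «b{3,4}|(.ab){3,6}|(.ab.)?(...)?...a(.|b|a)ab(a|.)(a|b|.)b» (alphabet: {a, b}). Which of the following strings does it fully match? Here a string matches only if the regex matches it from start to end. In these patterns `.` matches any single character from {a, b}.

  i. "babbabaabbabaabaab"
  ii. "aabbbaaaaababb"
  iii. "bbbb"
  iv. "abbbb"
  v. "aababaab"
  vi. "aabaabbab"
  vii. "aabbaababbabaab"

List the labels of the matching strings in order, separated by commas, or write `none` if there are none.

i → match
ii → match
iii → match
iv → no match
v → no match
vi → match
vii → no match

i, ii, iii, vi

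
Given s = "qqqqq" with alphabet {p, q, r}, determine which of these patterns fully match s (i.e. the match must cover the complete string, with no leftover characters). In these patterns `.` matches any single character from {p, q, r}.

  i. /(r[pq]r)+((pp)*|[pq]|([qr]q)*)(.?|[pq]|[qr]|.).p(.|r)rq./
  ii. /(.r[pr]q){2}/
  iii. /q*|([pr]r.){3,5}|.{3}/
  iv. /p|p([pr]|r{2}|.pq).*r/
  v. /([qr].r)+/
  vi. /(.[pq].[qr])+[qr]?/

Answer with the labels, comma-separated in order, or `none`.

i → no match — must start with "r"
ii → no match
iii → match
iv → no match — must start with "p"
v → no match — must end with "r"
vi → match

iii, vi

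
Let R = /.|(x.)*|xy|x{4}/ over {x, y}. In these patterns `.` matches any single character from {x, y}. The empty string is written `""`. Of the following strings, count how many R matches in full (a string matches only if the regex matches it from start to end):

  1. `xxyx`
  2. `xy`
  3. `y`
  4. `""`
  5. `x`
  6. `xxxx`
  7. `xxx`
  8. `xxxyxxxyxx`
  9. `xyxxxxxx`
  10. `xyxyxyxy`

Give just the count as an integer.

1 → no match
2 → match
3 → match
4 → match
5 → match
6 → match
7 → no match
8 → match
9 → match
10 → match
Total matched: 8

8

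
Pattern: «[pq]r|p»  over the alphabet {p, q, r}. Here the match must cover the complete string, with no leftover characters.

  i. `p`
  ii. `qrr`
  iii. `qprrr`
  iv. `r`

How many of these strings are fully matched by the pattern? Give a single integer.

1

i. `p` → match
ii. `qrr` → no match
iii. `qprrr` → no match
iv. `r` → no match
Total matched: 1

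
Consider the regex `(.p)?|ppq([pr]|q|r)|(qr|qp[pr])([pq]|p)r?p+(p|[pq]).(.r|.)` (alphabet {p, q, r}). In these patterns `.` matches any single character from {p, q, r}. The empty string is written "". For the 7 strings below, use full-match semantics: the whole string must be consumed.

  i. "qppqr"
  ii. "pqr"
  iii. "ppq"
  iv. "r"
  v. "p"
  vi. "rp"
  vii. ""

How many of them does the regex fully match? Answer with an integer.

2

i → no match
ii → no match
iii → no match
iv → no match
v → no match
vi → match
vii → match
Total matched: 2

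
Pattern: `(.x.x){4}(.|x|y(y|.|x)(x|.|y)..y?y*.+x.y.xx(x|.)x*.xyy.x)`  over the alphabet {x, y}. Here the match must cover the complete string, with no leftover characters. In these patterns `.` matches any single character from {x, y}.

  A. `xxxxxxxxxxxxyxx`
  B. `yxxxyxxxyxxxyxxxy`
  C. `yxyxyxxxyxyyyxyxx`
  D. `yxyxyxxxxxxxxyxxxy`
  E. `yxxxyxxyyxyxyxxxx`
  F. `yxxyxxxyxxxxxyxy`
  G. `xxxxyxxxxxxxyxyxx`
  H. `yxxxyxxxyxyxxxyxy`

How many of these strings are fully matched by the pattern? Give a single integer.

3

A → no match
B → match
C → no match
D → no match
E → no match
F → no match
G → match
H → match
Total matched: 3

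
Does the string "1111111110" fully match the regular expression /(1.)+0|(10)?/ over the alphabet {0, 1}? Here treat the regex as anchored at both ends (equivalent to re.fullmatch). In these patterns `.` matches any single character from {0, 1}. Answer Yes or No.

No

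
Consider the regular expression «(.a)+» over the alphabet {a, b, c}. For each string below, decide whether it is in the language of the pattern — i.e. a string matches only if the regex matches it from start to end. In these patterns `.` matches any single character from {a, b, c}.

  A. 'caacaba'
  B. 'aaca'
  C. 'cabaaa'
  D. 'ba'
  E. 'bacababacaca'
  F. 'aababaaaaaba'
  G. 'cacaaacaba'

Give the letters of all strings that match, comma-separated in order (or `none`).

B, C, D, E, F, G

A → no match
B → match
C → match
D → match
E → match
F → match
G → match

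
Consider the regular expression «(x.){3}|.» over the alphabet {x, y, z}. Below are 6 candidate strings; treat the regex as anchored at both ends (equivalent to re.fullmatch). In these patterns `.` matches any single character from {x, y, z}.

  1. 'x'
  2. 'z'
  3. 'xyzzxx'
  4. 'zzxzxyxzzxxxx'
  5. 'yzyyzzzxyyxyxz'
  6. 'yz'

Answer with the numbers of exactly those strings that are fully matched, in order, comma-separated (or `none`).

1, 2

1 → match
2 → match
3 → no match
4 → no match
5 → no match
6 → no match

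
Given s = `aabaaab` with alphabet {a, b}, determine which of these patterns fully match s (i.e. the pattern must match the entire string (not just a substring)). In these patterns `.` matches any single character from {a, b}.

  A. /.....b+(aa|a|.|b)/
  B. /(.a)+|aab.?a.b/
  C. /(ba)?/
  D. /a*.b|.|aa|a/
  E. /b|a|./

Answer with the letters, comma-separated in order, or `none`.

A → no match
B → match
C → no match
D → no match
E → no match

B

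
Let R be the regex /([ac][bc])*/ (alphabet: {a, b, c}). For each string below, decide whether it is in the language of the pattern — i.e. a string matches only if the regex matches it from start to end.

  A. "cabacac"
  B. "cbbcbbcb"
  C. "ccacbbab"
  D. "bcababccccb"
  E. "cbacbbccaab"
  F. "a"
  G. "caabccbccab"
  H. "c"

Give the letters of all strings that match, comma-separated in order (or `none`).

none

A → no match
B → no match
C → no match
D → no match
E → no match
F → no match
G → no match
H → no match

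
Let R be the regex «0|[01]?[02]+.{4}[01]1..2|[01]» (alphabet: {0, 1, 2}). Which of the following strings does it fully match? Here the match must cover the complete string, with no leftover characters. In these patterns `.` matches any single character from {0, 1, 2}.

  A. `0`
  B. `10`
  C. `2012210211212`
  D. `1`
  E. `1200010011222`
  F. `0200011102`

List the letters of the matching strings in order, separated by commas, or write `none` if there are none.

A, D, E, F

A → match
B → no match
C → no match
D → match
E → match
F → match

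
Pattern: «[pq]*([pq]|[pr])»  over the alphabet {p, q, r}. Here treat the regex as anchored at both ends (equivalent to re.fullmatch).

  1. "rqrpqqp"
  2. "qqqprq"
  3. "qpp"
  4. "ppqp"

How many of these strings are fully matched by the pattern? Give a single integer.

1 → no match
2 → no match
3 → match
4 → match
Total matched: 2

2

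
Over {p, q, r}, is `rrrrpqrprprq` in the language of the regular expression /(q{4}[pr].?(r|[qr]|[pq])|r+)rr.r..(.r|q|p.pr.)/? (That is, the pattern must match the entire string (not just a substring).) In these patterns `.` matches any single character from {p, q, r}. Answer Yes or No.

No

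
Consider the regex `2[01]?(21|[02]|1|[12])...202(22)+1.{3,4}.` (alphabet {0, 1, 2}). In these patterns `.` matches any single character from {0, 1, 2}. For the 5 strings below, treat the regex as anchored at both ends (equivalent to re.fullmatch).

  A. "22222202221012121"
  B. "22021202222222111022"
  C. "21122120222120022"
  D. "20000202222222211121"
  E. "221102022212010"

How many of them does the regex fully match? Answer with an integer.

A → no match
B → match
C → match
D → no match
E → match
Total matched: 3

3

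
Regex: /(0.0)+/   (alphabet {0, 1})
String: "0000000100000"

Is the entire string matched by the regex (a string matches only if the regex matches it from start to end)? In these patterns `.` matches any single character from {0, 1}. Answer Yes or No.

No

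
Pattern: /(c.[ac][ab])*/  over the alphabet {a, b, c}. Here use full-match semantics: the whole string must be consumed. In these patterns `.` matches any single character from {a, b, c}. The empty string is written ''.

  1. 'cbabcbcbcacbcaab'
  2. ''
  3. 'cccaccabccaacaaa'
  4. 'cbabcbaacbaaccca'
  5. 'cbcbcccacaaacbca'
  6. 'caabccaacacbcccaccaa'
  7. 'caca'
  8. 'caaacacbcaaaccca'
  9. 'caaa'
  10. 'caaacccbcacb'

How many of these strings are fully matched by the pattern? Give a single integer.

10

1 → match
2. '' → match
3 → match
4 → match
5 → match
6 → match
7. 'caca' → match
8 → match
9. 'caaa' → match
10. 'caaacccbcacb' → match
Total matched: 10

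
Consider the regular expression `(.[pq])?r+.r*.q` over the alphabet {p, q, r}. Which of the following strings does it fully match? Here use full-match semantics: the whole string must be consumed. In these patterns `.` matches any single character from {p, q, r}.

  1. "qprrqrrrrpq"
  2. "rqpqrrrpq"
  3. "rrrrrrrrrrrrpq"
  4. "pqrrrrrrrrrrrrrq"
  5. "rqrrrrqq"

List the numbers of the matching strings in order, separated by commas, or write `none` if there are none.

1 → match
2 → no match
3 → match
4 → match
5 → match

1, 3, 4, 5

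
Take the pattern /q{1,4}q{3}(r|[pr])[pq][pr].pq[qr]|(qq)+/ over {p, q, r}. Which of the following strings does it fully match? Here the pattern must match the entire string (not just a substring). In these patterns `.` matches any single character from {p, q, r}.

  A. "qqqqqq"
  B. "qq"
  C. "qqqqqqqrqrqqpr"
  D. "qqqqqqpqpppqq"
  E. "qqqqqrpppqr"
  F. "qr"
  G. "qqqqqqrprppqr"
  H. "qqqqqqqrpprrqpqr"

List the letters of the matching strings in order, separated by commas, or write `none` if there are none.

A, B, D, G

A → match
B → match
C → no match
D → match
E → no match
F → no match
G → match
H → no match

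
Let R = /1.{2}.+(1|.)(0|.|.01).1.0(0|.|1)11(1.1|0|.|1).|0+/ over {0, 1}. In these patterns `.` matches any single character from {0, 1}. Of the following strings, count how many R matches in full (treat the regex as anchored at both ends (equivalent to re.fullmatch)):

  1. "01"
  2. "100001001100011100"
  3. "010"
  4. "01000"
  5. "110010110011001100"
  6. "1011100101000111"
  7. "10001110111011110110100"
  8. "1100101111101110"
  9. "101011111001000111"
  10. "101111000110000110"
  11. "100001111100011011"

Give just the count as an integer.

1

1. "01" → no match
2 → no match
3. "010" → no match
4. "01000" → no match
5 → match
6 → no match
7 → no match
8 → no match
9 → no match
10 → no match
11 → no match
Total matched: 1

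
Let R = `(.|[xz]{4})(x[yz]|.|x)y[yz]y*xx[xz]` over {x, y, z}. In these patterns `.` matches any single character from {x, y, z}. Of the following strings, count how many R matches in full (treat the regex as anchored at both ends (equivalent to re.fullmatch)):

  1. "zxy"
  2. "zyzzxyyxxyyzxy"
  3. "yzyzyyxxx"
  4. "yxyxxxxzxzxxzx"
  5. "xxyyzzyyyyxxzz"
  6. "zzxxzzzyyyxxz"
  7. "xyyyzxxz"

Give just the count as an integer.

1 → no match
2 → no match
3 → match
4 → no match
5 → no match
6 → no match
7 → no match
Total matched: 1

1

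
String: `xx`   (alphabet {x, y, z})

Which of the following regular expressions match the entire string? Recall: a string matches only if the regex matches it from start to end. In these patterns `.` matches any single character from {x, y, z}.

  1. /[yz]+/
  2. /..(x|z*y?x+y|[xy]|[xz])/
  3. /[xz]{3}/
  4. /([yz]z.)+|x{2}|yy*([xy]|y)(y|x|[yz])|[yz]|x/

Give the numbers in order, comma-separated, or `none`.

1 → no match
2 → no match
3 → no match
4 → match

4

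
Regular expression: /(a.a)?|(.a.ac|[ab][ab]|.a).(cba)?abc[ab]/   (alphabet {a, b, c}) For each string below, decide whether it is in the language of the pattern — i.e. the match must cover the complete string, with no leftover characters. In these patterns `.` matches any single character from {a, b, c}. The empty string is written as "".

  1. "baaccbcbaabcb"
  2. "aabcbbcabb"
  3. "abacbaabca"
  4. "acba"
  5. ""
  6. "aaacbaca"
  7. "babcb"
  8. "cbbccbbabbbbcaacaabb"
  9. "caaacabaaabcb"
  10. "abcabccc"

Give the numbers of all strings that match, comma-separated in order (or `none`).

1 → no match
2 → no match
3 → match
4 → no match
5 → match
6 → no match
7 → no match
8 → no match
9 → no match
10 → no match

3, 5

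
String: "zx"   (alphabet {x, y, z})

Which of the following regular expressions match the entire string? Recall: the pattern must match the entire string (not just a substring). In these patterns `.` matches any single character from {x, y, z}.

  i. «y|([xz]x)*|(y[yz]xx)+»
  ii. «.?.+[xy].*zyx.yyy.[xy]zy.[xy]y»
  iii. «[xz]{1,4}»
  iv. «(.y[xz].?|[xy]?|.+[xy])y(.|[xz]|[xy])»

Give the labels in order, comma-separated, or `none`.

i, iii

i → match
ii → no match — must end with "y"
iii → match
iv → no match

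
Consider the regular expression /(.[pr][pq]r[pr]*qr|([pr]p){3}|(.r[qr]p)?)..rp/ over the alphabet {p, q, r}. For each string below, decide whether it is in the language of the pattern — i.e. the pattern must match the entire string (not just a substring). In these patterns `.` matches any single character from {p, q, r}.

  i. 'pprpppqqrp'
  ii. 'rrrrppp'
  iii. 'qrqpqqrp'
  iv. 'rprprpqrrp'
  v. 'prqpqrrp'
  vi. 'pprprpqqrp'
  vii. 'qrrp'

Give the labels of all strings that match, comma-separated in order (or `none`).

i. 'pprpppqqrp' → match
ii. 'rrrrppp' → no match — must end with 'rp'
iii. 'qrqpqqrp' → match
iv. 'rprprpqrrp' → match
v. 'prqpqrrp' → match
vi. 'pprprpqqrp' → match
vii. 'qrrp' → match

i, iii, iv, v, vi, vii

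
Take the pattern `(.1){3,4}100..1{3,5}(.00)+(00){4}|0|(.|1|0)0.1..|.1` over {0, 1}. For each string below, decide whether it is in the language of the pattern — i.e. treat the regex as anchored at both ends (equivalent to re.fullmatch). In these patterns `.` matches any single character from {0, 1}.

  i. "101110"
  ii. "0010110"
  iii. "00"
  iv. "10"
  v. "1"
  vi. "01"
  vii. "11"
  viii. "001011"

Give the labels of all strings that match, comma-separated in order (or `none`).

i → match
ii → no match
iii → no match
iv → no match
v → no match
vi → match
vii → match
viii → no match

i, vi, vii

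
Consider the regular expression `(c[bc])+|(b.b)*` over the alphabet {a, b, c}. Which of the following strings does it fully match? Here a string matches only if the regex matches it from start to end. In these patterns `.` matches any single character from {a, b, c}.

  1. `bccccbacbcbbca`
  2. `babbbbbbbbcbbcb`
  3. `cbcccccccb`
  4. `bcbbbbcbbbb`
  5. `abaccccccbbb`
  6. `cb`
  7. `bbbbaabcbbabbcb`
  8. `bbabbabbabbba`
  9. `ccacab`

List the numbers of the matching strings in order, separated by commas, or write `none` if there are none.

2, 3, 6

1 → no match
2 → match
3. `cbcccccccb` → match
4. `bcbbbbcbbbb` → no match
5. `abaccccccbbb` → no match
6. `cb` → match
7 → no match
8 → no match
9. `ccacab` → no match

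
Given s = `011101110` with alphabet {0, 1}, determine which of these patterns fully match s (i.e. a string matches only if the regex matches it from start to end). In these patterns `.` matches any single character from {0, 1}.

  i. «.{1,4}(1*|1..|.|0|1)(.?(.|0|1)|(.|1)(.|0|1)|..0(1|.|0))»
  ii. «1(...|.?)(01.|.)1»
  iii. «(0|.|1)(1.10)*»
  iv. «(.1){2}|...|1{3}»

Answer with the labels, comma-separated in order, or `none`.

iii

i → no match
ii → no match — must start with `1`
iii → match
iv → no match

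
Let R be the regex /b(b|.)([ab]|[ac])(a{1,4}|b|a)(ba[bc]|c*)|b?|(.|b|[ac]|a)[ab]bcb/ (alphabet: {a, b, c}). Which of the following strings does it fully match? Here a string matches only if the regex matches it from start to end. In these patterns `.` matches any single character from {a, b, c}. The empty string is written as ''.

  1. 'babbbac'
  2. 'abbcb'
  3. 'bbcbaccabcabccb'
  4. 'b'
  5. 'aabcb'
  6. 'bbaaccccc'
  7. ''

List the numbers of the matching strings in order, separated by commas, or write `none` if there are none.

1. 'babbbac' → match
2. 'abbcb' → match
3 → no match
4. 'b' → match
5. 'aabcb' → match
6. 'bbaaccccc' → match
7. '' → match

1, 2, 4, 5, 6, 7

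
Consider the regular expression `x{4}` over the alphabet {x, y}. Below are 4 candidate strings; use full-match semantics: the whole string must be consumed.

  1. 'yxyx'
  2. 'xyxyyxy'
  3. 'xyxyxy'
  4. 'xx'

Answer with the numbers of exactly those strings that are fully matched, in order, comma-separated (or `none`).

1 → no match — must start with 'x'
2 → no match — must end with 'x'
3 → no match — must end with 'x'
4 → no match

none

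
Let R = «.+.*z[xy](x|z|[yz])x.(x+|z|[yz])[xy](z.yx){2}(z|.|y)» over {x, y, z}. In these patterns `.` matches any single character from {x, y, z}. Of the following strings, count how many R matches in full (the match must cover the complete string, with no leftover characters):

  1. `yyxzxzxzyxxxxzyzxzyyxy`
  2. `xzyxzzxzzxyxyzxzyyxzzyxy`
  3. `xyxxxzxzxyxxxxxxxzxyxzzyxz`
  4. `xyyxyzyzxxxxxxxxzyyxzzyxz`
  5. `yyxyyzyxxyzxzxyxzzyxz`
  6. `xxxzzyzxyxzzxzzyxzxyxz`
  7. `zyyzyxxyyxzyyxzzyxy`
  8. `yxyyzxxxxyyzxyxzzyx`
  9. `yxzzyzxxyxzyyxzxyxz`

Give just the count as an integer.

7

1 → no match
2 → match
3 → match
4 → match
5 → match
6 → match
7 → match
8 → no match
9 → match
Total matched: 7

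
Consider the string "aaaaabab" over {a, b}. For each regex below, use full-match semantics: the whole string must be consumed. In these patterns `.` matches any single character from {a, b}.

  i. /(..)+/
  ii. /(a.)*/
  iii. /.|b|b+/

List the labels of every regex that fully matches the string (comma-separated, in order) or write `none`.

i → match
ii → match
iii → no match

i, ii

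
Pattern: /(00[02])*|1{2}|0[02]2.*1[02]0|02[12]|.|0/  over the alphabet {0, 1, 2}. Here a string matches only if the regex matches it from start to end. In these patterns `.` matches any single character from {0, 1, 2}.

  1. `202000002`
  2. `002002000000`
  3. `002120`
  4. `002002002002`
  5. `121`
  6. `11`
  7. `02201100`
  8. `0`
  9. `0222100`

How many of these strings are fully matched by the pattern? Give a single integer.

1 → no match
2 → match
3 → match
4 → match
5 → no match
6 → match
7 → match
8 → match
9 → match
Total matched: 7

7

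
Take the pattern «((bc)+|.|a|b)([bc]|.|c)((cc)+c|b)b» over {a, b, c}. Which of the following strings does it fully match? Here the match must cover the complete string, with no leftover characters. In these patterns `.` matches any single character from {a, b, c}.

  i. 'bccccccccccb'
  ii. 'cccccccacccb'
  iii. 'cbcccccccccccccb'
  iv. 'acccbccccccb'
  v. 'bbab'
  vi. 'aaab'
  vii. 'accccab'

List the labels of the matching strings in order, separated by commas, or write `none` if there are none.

i, iii

i. 'bccccccccccb' → match
ii. 'cccccccacccb' → no match
iii → match
iv. 'acccbccccccb' → no match
v. 'bbab' → no match
vi. 'aaab' → no match
vii. 'accccab' → no match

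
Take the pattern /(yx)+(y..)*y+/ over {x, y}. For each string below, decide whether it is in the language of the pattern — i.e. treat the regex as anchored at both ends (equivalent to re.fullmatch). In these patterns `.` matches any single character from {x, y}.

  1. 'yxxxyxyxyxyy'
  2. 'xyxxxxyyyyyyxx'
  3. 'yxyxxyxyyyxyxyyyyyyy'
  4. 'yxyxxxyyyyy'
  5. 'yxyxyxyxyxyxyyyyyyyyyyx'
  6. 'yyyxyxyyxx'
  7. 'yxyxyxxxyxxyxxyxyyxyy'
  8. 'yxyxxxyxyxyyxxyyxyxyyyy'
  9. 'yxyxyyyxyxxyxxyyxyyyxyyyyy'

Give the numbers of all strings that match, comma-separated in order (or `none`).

1. 'yxxxyxyxyxyy' → no match
2 → no match — must start with 'yx'
3 → match
4. 'yxyxxxyyyyy' → no match
5 → no match — must end with 'y'
6. 'yyyxyxyyxx' → no match — must start with 'yx'
7 → no match
8 → no match
9 → no match

3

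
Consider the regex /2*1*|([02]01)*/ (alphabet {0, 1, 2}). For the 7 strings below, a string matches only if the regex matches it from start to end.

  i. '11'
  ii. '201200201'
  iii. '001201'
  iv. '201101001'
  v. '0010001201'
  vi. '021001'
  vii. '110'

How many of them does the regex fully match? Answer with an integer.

2

i → match
ii → no match
iii → match
iv → no match
v → no match
vi → no match
vii → no match
Total matched: 2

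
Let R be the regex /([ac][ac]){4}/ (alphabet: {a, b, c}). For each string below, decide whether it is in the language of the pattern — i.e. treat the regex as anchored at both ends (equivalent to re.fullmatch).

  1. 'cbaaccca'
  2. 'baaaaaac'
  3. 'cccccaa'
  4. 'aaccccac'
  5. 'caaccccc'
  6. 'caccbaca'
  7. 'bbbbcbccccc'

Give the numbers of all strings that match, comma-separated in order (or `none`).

1 → no match
2 → no match
3 → no match
4 → match
5 → match
6 → no match
7 → no match

4, 5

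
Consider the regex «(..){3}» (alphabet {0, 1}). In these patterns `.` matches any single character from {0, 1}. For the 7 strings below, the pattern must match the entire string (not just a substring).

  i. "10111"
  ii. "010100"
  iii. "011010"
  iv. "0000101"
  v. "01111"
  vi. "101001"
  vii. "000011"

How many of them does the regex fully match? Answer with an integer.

4

i. "10111" → no match
ii. "010100" → match
iii. "011010" → match
iv. "0000101" → no match
v. "01111" → no match
vi. "101001" → match
vii. "000011" → match
Total matched: 4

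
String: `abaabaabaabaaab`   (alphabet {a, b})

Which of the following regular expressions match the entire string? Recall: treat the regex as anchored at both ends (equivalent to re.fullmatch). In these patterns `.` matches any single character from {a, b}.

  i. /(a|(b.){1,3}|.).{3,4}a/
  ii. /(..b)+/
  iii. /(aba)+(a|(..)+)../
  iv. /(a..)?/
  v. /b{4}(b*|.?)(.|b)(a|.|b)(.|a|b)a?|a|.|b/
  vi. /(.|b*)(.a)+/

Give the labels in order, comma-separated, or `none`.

i → no match — must end with `a`
ii → no match
iii → match
iv → no match
v → no match
vi → no match — must end with `a`

iii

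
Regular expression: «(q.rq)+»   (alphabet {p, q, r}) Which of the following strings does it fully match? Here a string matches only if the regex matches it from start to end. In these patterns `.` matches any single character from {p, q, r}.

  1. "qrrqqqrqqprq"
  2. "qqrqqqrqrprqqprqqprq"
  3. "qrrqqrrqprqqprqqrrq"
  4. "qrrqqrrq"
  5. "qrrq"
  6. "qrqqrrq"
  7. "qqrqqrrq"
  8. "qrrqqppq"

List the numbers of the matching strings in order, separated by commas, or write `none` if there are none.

1, 4, 5, 7

1 → match
2 → no match
3 → no match
4 → match
5 → match
6 → no match
7 → match
8 → no match — must end with "rq"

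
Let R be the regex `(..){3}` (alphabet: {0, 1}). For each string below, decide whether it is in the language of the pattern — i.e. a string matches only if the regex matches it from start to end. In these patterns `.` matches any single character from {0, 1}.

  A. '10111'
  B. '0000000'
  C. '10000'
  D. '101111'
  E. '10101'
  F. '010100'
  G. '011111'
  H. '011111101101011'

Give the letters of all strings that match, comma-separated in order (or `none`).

A → no match
B → no match
C → no match
D → match
E → no match
F → match
G → match
H → no match

D, F, G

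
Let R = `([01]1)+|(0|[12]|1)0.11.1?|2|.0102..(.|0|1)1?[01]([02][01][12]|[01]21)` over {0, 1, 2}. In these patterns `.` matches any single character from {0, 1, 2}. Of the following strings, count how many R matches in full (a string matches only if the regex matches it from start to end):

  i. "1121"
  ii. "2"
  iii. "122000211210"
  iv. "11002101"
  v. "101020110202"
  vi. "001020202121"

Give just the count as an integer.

2

i → no match
ii → match
iii → no match
iv → no match
v → match
vi → no match
Total matched: 2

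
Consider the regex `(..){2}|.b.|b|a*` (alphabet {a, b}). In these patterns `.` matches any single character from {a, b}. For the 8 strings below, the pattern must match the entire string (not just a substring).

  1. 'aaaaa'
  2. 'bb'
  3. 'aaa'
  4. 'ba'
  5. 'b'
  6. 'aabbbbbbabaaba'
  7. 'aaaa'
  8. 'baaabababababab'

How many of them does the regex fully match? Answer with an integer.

4

1. 'aaaaa' → match
2. 'bb' → no match
3. 'aaa' → match
4. 'ba' → no match
5. 'b' → match
6 → no match
7. 'aaaa' → match
8 → no match
Total matched: 4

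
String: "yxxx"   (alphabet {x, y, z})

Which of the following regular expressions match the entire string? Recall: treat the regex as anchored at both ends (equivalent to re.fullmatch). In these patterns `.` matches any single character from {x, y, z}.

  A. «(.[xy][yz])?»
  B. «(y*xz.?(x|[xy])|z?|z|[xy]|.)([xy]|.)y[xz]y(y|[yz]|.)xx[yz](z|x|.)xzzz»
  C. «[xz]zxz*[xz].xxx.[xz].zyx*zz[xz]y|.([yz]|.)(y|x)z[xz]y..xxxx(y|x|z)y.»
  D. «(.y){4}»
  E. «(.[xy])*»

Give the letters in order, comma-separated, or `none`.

A → no match
B → no match — must end with "xzzz"
C → no match
D → no match — must end with "y"
E → match

E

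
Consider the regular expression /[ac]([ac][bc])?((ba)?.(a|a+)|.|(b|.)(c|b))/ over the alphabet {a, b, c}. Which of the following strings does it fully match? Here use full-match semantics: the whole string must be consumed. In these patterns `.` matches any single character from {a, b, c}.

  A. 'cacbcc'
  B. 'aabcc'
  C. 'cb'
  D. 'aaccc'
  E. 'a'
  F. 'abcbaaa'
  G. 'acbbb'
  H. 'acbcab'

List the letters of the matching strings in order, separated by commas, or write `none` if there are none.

A. 'cacbcc' → no match
B. 'aabcc' → match
C. 'cb' → match
D. 'aaccc' → match
E. 'a' → no match
F. 'abcbaaa' → no match
G. 'acbbb' → match
H. 'acbcab' → no match

B, C, D, G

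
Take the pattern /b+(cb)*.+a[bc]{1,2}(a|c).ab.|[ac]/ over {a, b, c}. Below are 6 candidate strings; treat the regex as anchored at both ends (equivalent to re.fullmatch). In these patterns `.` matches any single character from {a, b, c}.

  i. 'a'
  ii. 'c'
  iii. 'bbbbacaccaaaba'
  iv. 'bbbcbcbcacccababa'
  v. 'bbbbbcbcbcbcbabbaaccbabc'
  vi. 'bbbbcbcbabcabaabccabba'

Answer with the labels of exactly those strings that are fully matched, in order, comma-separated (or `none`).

i → match
ii → match
iii → match
iv → no match
v → match
vi → no match

i, ii, iii, v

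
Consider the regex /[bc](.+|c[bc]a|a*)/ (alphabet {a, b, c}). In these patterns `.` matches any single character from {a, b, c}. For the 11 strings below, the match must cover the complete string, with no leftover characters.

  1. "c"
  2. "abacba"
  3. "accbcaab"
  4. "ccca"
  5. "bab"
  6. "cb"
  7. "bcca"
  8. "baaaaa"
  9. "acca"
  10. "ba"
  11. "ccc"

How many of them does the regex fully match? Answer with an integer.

8

1 → match
2 → no match
3 → no match
4 → match
5 → match
6 → match
7 → match
8 → match
9 → no match
10 → match
11 → match
Total matched: 8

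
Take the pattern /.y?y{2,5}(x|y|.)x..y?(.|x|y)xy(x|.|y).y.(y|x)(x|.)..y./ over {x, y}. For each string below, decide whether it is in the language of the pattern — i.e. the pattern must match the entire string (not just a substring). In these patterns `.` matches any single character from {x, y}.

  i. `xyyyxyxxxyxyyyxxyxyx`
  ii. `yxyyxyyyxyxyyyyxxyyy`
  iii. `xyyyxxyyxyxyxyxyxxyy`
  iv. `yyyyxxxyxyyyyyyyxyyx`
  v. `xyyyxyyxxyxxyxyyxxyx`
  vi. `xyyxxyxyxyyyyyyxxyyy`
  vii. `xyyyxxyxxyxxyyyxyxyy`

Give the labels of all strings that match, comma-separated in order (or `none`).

i → match
ii → no match
iii → no match
iv → match
v → match
vi → match
vii → match

i, iv, v, vi, vii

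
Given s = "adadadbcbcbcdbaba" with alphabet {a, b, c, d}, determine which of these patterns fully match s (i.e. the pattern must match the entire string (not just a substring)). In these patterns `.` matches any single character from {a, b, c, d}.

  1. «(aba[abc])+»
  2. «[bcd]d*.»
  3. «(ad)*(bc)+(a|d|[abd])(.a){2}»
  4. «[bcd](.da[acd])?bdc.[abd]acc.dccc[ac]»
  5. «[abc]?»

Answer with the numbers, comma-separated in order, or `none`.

3

1 → no match — must start with "aba"
2 → no match
3 → match
4 → no match
5 → no match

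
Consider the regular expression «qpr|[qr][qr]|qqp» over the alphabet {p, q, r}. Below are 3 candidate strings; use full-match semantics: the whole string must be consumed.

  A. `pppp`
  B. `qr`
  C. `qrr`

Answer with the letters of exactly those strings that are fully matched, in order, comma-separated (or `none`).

B

A → no match
B → match
C → no match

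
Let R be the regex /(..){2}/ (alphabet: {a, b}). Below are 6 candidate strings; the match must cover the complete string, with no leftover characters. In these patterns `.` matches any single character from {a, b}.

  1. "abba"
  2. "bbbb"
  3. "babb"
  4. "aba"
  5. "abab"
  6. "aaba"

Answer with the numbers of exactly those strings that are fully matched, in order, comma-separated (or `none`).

1 → match
2 → match
3 → match
4 → no match
5 → match
6 → match

1, 2, 3, 5, 6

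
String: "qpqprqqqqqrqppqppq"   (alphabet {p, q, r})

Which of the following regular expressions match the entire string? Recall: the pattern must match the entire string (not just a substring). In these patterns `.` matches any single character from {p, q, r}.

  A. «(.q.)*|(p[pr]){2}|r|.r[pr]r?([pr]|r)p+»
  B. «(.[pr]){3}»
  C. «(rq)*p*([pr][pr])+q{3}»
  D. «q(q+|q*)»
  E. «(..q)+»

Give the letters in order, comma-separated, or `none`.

A → no match
B → no match
C → no match
D → no match
E → match

E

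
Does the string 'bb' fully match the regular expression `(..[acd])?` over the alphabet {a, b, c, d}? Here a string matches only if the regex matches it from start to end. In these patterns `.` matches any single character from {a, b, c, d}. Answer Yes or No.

No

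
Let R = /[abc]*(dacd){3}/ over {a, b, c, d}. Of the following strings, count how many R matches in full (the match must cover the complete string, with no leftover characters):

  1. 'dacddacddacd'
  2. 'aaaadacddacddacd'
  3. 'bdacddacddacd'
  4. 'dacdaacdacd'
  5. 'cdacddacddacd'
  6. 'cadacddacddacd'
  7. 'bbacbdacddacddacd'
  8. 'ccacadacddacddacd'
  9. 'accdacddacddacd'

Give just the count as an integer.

1 → match
2 → match
3 → match
4 → no match
5 → match
6 → match
7 → match
8 → match
9 → match
Total matched: 8

8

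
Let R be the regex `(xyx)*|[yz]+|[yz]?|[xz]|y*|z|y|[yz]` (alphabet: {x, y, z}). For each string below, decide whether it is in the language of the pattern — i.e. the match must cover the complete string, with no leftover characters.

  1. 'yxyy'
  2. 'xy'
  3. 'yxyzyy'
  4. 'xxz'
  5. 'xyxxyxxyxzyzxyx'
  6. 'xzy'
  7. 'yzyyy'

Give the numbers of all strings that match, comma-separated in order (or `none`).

1. 'yxyy' → no match
2. 'xy' → no match
3. 'yxyzyy' → no match
4. 'xxz' → no match
5 → no match
6. 'xzy' → no match
7. 'yzyyy' → match

7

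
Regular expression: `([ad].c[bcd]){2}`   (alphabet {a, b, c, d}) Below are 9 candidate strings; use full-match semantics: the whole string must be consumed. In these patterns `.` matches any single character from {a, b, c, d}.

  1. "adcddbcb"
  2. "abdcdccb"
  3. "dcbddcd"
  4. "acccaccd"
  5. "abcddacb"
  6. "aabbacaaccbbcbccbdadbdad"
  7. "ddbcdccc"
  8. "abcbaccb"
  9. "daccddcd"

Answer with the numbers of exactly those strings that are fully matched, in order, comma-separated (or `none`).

1, 4, 5, 8, 9

1 → match
2 → no match
3 → no match
4 → match
5 → match
6 → no match
7 → no match
8 → match
9 → match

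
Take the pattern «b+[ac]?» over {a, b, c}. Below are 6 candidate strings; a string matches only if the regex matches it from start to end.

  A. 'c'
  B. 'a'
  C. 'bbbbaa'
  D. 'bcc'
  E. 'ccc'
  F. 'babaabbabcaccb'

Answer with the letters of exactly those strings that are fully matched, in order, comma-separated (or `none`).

A → no match — must start with 'b'
B → no match — must start with 'b'
C → no match
D → no match
E → no match — must start with 'b'
F → no match

none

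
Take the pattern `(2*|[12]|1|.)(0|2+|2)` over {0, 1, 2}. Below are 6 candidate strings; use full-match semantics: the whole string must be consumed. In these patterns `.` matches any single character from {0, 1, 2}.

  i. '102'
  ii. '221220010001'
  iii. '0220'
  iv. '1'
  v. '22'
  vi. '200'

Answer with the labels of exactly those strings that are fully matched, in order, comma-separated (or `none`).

v

i. '102' → no match
ii. '221220010001' → no match
iii. '0220' → no match
iv. '1' → no match
v. '22' → match
vi. '200' → no match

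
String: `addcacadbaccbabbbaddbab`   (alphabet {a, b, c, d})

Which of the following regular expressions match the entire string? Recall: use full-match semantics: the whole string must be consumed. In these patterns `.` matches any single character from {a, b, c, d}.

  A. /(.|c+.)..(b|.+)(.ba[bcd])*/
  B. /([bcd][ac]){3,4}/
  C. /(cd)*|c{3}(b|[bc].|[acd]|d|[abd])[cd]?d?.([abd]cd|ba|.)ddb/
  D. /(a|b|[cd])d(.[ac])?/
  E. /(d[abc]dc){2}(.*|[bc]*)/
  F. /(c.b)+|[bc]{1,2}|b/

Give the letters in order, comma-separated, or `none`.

A

A → match
B → no match
C → no match
D → no match
E → no match — must start with `d`
F → no match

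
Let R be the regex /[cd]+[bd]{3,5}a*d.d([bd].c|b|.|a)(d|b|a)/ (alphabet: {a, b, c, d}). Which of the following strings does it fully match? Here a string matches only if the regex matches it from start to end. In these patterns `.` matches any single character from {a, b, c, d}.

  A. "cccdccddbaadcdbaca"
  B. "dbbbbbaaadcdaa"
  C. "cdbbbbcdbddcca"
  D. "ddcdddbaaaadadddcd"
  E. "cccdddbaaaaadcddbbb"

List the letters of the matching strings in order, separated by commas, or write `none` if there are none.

A, B, D

A → match
B → match
C → no match
D → match
E → no match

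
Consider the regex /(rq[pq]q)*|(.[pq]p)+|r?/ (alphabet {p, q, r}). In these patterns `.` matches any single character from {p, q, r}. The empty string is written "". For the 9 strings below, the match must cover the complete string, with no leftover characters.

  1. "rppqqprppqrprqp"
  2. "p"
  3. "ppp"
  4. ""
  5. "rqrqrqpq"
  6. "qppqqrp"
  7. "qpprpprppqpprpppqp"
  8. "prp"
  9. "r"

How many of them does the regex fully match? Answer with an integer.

1 → no match
2 → no match
3 → match
4 → match
5 → no match
6 → no match
7 → match
8 → no match
9 → match
Total matched: 4

4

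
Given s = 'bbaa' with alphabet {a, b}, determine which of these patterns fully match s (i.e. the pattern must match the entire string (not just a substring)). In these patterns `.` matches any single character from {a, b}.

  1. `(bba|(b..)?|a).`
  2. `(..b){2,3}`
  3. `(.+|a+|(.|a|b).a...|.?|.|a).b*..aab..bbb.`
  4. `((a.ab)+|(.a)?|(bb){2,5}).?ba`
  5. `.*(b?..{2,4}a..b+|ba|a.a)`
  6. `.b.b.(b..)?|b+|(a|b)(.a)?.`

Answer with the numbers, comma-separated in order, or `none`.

1, 6

1 → match
2 → no match — must end with 'b'
3 → no match
4 → no match — must end with 'ba'
5 → no match
6 → match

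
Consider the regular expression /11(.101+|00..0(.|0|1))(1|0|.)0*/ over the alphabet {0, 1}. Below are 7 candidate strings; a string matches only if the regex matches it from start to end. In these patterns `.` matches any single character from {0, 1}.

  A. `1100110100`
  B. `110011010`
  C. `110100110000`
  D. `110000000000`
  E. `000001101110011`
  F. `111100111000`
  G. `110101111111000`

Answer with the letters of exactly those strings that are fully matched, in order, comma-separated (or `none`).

A, B, D, G

A → match
B → match
C → no match
D → match
E → no match — must start with `11`
F → no match
G → match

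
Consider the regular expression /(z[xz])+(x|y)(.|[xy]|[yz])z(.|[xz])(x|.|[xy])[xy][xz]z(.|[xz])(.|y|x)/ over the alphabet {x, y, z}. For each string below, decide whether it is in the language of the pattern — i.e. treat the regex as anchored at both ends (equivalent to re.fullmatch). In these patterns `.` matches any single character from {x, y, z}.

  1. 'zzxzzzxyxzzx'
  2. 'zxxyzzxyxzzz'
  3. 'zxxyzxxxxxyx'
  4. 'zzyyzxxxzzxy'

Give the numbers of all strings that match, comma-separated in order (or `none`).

1, 2, 4

1 → match
2 → match
3 → no match
4 → match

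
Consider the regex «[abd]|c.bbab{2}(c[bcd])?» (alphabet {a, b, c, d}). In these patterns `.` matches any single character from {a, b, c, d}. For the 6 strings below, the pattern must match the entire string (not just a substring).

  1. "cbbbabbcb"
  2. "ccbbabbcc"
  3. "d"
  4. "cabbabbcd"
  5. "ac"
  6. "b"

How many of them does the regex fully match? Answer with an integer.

5

1. "cbbbabbcb" → match
2. "ccbbabbcc" → match
3. "d" → match
4. "cabbabbcd" → match
5. "ac" → no match
6. "b" → match
Total matched: 5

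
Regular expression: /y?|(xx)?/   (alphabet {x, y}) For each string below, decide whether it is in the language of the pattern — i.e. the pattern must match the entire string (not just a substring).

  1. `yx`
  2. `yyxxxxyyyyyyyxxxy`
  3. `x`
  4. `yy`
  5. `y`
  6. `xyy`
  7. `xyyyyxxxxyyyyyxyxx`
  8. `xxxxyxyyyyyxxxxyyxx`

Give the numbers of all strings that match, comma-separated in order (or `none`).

5

1 → no match
2 → no match
3 → no match
4 → no match
5 → match
6 → no match
7 → no match
8 → no match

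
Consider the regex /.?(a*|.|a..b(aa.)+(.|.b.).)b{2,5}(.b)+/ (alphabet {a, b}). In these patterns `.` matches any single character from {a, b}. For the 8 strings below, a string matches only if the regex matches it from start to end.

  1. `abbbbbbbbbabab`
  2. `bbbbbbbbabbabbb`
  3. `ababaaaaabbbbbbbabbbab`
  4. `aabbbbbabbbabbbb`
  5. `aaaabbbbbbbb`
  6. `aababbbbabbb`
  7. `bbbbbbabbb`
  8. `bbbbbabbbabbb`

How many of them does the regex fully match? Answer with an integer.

5

1 → match
2 → no match
3 → match
4 → no match
5 → match
6 → no match
7 → match
8 → match
Total matched: 5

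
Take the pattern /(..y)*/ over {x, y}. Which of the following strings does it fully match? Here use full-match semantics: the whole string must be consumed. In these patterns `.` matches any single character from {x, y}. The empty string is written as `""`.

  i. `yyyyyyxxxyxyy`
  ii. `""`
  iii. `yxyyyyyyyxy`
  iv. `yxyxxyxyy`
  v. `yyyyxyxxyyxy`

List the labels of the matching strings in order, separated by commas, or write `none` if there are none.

i → no match
ii → match
iii → no match
iv → match
v → match

ii, iv, v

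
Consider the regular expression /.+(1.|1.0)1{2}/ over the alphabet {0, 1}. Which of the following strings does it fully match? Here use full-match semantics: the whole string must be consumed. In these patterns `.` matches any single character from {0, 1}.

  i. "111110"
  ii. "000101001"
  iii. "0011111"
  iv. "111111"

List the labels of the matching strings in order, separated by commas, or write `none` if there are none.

iii, iv

i → no match — must end with "1"
ii → no match
iii → match
iv → match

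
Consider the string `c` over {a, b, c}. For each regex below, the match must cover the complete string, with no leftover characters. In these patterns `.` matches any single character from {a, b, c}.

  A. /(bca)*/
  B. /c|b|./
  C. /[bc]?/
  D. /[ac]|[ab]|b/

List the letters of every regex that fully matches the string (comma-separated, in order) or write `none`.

A → no match
B → match
C → match
D → match

B, C, D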